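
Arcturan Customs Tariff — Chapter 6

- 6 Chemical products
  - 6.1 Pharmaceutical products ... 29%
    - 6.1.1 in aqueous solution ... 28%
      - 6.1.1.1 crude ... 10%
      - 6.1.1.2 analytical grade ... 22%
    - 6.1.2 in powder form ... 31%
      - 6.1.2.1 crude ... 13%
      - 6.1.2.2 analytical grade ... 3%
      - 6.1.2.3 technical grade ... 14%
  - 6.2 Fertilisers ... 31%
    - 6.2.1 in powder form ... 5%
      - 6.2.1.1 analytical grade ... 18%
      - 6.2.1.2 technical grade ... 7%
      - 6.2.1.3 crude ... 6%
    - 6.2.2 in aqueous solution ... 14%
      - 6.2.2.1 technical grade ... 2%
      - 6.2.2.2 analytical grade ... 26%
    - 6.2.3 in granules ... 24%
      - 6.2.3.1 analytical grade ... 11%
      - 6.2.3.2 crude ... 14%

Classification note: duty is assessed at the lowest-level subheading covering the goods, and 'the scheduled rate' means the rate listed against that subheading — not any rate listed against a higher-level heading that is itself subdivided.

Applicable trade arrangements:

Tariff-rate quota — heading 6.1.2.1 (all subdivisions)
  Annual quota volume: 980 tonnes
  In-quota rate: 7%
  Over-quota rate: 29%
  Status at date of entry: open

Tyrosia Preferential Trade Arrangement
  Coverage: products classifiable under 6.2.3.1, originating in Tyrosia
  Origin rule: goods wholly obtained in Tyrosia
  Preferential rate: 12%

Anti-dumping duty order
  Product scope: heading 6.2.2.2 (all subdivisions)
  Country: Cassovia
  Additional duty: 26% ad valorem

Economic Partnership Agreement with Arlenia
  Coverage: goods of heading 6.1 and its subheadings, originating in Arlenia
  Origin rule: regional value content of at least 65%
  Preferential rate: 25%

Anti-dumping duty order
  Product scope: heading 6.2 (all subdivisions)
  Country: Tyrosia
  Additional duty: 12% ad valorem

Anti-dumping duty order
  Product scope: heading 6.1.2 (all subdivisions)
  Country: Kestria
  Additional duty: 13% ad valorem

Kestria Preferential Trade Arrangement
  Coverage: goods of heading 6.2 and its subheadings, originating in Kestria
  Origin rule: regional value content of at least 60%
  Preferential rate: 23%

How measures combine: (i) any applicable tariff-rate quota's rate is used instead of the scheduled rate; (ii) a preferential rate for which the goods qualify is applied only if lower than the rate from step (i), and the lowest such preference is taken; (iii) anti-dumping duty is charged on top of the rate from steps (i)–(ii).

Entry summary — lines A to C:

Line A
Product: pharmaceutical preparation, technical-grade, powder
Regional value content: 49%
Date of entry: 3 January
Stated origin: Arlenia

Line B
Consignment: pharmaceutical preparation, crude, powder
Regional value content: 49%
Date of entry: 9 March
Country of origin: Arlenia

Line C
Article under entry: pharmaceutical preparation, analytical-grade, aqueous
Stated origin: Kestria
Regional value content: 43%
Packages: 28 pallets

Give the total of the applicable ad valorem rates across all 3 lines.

Line A: pharmaceutical → 6.1; powder → 6.1.2; technical-grade → 6.1.2.3. Scheduled 14%. Arlenia agreement on 6.1: RVC < 65%. → 14%.
Line B: pharmaceutical → 6.1; powder → 6.1.2; crude → 6.1.2.1. Scheduled 13%. quota on 6.1.2.1 open → in-quota 7%; Arlenia agreement on 6.1: RVC < 65%. → 7%.
Line C: pharmaceutical → 6.1; aqueous → 6.1.1; analytical-grade → 6.1.1.2. Scheduled 22%. Kestria agreement on 6.2: 6.1.1.2 not covered. → 22%.
Sum: 14% + 7% + 22% = 43%.

43%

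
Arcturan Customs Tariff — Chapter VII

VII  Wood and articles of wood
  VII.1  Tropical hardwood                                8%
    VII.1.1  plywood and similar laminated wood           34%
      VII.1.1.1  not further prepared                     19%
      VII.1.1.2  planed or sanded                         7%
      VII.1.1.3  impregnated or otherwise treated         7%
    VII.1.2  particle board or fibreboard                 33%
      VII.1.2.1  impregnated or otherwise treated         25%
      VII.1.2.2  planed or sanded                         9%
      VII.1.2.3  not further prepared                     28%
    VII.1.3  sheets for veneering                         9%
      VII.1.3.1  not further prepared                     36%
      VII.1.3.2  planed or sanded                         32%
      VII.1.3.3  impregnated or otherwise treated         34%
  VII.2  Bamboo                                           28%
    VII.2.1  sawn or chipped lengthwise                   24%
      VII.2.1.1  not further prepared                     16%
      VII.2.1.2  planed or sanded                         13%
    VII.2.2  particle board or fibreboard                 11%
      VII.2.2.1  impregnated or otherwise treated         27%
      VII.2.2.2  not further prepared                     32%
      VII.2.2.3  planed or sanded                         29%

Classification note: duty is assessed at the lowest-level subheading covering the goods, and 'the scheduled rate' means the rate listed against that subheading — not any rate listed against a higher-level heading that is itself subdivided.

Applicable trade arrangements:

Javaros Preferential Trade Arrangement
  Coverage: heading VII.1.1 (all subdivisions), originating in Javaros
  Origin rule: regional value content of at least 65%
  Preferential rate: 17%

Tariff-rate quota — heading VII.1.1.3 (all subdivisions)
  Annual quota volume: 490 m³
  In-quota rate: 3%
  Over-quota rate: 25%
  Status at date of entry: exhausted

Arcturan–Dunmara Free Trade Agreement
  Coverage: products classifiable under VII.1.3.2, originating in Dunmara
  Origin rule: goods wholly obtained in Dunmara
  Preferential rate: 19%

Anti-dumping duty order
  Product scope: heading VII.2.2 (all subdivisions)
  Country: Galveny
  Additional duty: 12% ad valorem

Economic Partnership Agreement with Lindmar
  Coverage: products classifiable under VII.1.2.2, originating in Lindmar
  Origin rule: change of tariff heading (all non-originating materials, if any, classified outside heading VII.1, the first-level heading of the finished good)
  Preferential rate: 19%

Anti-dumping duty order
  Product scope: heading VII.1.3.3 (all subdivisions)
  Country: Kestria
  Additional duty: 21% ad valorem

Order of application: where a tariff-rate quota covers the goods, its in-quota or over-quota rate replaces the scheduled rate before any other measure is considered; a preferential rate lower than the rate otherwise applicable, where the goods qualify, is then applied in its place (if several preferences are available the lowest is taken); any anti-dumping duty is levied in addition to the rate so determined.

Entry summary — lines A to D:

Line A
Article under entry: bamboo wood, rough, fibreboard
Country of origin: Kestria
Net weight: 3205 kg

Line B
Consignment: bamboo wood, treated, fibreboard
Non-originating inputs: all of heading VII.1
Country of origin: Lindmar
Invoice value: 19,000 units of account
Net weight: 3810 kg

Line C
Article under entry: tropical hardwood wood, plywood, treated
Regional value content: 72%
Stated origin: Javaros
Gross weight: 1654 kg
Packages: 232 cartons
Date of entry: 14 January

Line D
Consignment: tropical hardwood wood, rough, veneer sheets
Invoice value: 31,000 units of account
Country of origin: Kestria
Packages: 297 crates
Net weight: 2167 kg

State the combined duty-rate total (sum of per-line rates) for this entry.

112%

Line A: bamboo → VII.2; fibreboard → VII.2.2; rough → VII.2.2.2. Scheduled 32%. No special measure applies. → 32%.
Line B: bamboo → VII.2; fibreboard → VII.2.2; treated → VII.2.2.1. Scheduled 27%. Lindmar agreement on VII.1.2.2: VII.2.2.1 not covered. → 27%.
Line C: tropical hardwood → VII.1; plywood → VII.1.1; treated → VII.1.1.3. Scheduled 7%. quota on VII.1.1.3 exhausted → over-quota 25%; Javaros agreement on VII.1.1: RVC ≥ 65% → 17% available; preferential 17%. → 17%.
Line D: tropical hardwood → VII.1; veneer sheets → VII.1.3; rough → VII.1.3.1. Scheduled 36%. No special measure applies. → 36%.
Sum: 32% + 27% + 17% + 36% = 112%.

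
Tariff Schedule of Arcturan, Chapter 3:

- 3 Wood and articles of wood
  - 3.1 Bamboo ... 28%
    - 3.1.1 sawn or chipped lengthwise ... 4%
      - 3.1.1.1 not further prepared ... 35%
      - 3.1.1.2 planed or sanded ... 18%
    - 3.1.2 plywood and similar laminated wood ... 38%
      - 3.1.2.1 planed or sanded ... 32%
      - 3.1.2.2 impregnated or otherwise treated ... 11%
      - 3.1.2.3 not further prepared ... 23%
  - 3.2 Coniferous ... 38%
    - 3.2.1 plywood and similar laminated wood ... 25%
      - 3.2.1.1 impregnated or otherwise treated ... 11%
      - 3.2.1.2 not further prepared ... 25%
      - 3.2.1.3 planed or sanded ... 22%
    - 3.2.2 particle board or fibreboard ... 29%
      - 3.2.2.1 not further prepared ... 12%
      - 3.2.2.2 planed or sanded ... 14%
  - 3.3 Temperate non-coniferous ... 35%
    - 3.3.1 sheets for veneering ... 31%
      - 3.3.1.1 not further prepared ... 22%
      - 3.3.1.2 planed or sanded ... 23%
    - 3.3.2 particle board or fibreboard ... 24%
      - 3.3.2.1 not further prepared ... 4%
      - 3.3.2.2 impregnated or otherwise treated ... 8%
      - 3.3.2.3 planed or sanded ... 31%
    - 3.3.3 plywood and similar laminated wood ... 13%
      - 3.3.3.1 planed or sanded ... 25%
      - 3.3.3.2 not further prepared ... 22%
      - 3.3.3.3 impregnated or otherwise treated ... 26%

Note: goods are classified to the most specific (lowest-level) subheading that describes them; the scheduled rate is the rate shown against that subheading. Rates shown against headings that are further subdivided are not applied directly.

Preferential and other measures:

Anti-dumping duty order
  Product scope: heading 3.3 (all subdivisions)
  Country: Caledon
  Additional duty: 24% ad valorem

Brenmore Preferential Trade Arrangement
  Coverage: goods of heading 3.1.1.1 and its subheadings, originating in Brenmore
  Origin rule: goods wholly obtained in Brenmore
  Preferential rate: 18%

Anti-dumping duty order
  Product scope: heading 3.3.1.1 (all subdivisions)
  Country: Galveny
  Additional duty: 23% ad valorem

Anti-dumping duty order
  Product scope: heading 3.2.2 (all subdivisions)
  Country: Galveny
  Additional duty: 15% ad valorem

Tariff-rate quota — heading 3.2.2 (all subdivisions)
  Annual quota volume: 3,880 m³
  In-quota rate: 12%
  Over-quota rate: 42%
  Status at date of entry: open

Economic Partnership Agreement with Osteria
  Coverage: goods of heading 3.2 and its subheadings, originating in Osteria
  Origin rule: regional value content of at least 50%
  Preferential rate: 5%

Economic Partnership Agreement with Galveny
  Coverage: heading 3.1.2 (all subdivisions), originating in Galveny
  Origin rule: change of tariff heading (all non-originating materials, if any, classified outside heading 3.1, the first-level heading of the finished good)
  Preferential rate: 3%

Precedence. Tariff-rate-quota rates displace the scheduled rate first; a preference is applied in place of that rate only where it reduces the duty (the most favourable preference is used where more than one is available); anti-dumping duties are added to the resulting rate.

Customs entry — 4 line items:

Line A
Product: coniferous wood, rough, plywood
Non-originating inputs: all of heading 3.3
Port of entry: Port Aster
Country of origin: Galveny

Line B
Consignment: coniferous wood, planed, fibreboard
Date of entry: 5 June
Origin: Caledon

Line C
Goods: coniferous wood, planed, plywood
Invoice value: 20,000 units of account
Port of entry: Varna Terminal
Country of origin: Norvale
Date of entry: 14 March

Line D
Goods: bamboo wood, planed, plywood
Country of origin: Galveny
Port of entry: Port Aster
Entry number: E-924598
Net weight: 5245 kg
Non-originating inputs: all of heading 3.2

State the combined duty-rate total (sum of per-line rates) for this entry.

Line A: coniferous → 3.2; plywood → 3.2.1; rough → 3.2.1.2. Scheduled 25%. Galveny agreement on 3.1.2: 3.2.1.2 not covered. → 25%.
Line B: coniferous → 3.2; fibreboard → 3.2.2; planed → 3.2.2.2. Scheduled 14%. quota on 3.2.2 open → in-quota 12%. → 12%.
Line C: coniferous → 3.2; plywood → 3.2.1; planed → 3.2.1.3. Scheduled 22%. No special measure applies. → 22%.
Line D: bamboo → 3.1; plywood → 3.1.2; planed → 3.1.2.1. Scheduled 32%. Galveny agreement on 3.1.2: CTH met → 3% available; preferential 3%. → 3%.
Sum: 25% + 12% + 22% + 3% = 62%.

62%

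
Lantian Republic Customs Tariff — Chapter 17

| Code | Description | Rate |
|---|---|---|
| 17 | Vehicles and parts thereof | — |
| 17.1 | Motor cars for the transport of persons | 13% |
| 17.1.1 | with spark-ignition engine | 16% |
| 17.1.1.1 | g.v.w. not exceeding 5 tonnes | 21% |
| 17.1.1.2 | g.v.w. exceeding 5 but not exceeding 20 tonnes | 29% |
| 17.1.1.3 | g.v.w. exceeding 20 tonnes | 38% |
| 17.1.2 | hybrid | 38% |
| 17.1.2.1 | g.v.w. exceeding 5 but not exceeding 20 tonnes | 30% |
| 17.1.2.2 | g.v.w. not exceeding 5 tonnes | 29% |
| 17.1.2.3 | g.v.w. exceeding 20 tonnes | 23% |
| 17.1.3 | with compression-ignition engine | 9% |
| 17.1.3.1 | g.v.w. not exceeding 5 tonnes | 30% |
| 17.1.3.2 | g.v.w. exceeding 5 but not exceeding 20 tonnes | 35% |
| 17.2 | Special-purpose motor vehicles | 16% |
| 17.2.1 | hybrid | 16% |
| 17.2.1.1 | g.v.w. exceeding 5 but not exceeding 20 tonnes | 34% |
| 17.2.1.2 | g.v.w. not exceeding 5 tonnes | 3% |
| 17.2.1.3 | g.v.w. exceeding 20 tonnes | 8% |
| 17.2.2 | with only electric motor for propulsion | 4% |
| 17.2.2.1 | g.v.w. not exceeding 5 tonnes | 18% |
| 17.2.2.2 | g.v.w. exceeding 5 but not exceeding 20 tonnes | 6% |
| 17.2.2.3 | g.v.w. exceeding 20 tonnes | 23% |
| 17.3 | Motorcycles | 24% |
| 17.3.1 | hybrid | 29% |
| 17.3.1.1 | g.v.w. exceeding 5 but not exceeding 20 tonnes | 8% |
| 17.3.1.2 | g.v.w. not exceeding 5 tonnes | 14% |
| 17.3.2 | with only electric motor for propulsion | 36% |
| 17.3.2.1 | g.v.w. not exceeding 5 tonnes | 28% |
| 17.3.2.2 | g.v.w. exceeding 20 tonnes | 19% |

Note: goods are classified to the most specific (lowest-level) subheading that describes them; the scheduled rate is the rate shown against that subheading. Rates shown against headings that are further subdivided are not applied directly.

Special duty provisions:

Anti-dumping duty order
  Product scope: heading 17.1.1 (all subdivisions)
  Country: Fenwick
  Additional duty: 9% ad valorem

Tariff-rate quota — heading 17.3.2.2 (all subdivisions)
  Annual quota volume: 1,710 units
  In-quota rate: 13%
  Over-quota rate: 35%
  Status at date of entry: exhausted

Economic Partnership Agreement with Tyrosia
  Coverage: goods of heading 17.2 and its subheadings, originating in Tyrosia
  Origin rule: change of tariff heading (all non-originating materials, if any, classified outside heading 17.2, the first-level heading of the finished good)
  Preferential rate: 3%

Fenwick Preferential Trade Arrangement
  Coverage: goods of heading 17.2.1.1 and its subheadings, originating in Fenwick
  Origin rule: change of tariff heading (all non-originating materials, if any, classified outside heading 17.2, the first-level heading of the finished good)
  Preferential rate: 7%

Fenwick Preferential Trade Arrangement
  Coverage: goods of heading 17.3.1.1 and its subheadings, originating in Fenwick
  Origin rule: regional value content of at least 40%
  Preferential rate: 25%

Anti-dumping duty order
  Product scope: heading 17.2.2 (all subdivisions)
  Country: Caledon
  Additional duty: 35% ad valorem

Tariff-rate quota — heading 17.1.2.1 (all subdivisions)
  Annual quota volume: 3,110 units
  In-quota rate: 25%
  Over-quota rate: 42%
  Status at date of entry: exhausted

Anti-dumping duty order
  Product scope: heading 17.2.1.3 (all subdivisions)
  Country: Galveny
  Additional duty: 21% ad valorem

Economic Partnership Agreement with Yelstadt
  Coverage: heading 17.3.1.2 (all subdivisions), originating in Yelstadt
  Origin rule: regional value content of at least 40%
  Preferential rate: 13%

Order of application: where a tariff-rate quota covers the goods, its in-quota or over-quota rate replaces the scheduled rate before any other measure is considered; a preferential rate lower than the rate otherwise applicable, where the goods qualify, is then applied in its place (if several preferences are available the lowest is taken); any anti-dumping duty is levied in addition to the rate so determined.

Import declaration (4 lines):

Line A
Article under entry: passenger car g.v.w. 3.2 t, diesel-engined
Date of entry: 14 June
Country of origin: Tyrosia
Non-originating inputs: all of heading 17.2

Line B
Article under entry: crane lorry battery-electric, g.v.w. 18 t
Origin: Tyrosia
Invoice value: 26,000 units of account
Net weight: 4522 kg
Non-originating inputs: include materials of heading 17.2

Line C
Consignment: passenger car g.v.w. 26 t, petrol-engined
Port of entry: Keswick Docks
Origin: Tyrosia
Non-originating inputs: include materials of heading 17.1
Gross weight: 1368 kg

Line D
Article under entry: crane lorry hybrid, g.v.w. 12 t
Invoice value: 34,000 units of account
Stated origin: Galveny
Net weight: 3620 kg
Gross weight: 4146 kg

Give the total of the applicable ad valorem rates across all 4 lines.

Line A: passenger car → 17.1; diesel-engined → 17.1.3; g.v.w. 3.2 t → 17.1.3.1. Scheduled 30%. Tyrosia agreement on 17.2: 17.1.3.1 not covered. → 30%.
Line B: crane lorry → 17.2; battery-electric → 17.2.2; g.v.w. 18 t → 17.2.2.2. Scheduled 6%. Tyrosia agreement on 17.2: CTH not met. → 6%.
Line C: passenger car → 17.1; petrol-engined → 17.1.1; g.v.w. 26 t → 17.1.1.3. Scheduled 38%. Tyrosia agreement on 17.2: 17.1.1.3 not covered. → 38%.
Line D: crane lorry → 17.2; hybrid → 17.2.1; g.v.w. 12 t → 17.2.1.1. Scheduled 34%. No special measure applies. → 34%.
Sum: 30% + 6% + 38% + 34% = 108%.

108%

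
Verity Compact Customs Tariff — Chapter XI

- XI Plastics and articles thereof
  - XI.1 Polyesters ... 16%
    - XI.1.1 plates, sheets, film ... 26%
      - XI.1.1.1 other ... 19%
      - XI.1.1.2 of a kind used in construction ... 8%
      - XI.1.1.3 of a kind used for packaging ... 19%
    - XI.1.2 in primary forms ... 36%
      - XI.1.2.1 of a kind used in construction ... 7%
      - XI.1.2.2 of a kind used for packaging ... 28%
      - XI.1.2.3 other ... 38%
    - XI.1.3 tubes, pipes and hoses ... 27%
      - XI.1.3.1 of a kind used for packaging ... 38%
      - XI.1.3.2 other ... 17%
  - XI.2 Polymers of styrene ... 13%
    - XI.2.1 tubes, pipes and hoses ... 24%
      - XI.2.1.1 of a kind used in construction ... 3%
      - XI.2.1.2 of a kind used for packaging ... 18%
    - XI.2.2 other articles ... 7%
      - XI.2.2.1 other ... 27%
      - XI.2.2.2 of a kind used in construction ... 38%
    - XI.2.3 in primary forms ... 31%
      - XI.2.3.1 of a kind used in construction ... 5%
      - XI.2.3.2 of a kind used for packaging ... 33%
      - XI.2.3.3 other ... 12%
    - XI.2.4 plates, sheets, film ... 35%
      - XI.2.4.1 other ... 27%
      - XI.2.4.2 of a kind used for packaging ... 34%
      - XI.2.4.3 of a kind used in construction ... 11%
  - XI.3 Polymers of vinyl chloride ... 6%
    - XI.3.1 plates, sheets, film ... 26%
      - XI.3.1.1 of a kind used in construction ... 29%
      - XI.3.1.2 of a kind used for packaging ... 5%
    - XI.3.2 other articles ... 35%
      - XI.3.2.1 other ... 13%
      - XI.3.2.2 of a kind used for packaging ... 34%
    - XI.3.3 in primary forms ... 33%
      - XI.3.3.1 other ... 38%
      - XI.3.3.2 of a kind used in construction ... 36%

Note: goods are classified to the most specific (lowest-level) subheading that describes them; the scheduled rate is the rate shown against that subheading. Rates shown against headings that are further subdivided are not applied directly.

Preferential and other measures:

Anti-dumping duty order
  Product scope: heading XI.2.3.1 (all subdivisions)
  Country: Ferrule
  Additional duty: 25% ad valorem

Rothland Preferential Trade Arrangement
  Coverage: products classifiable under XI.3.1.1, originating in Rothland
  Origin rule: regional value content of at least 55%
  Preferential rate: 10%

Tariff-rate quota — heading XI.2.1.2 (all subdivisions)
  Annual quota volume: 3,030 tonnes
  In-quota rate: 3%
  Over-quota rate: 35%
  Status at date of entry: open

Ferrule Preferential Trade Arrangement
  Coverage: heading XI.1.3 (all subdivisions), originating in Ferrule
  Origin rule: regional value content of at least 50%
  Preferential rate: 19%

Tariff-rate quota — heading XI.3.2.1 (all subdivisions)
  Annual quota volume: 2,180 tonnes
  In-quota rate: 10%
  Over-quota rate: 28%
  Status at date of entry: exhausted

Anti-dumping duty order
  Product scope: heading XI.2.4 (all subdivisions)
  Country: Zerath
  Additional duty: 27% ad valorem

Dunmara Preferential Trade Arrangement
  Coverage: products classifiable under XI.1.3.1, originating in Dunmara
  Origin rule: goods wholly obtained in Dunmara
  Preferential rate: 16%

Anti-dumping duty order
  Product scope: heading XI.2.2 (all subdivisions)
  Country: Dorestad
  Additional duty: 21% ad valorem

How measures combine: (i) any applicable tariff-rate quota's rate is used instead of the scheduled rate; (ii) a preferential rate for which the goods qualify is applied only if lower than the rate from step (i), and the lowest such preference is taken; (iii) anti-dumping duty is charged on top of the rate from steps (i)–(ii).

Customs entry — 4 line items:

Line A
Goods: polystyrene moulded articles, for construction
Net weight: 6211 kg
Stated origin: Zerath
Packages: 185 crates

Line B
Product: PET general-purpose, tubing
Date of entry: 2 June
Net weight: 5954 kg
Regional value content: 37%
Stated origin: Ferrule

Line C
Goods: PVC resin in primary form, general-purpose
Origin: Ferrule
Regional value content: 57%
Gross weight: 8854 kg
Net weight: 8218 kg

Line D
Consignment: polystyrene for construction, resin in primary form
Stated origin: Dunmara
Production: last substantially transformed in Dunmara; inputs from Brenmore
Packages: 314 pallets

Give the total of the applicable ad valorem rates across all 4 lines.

Line A: polystyrene → XI.2; moulded articles → XI.2.2; for construction → XI.2.2.2. Scheduled 38%. No special measure applies. → 38%.
Line B: PET → XI.1; tubing → XI.1.3; general-purpose → XI.1.3.2. Scheduled 17%. Ferrule agreement on XI.1.3: RVC < 50%. → 17%.
Line C: PVC → XI.3; resin in primary form → XI.3.3; general-purpose → XI.3.3.1. Scheduled 38%. Ferrule agreement on XI.1.3: XI.3.3.1 not covered. → 38%.
Line D: polystyrene → XI.2; resin in primary form → XI.2.3; for construction → XI.2.3.1. Scheduled 5%. Dunmara agreement on XI.1.3.1: XI.2.3.1 not covered. → 5%.
Sum: 38% + 17% + 38% + 5% = 98%.

98%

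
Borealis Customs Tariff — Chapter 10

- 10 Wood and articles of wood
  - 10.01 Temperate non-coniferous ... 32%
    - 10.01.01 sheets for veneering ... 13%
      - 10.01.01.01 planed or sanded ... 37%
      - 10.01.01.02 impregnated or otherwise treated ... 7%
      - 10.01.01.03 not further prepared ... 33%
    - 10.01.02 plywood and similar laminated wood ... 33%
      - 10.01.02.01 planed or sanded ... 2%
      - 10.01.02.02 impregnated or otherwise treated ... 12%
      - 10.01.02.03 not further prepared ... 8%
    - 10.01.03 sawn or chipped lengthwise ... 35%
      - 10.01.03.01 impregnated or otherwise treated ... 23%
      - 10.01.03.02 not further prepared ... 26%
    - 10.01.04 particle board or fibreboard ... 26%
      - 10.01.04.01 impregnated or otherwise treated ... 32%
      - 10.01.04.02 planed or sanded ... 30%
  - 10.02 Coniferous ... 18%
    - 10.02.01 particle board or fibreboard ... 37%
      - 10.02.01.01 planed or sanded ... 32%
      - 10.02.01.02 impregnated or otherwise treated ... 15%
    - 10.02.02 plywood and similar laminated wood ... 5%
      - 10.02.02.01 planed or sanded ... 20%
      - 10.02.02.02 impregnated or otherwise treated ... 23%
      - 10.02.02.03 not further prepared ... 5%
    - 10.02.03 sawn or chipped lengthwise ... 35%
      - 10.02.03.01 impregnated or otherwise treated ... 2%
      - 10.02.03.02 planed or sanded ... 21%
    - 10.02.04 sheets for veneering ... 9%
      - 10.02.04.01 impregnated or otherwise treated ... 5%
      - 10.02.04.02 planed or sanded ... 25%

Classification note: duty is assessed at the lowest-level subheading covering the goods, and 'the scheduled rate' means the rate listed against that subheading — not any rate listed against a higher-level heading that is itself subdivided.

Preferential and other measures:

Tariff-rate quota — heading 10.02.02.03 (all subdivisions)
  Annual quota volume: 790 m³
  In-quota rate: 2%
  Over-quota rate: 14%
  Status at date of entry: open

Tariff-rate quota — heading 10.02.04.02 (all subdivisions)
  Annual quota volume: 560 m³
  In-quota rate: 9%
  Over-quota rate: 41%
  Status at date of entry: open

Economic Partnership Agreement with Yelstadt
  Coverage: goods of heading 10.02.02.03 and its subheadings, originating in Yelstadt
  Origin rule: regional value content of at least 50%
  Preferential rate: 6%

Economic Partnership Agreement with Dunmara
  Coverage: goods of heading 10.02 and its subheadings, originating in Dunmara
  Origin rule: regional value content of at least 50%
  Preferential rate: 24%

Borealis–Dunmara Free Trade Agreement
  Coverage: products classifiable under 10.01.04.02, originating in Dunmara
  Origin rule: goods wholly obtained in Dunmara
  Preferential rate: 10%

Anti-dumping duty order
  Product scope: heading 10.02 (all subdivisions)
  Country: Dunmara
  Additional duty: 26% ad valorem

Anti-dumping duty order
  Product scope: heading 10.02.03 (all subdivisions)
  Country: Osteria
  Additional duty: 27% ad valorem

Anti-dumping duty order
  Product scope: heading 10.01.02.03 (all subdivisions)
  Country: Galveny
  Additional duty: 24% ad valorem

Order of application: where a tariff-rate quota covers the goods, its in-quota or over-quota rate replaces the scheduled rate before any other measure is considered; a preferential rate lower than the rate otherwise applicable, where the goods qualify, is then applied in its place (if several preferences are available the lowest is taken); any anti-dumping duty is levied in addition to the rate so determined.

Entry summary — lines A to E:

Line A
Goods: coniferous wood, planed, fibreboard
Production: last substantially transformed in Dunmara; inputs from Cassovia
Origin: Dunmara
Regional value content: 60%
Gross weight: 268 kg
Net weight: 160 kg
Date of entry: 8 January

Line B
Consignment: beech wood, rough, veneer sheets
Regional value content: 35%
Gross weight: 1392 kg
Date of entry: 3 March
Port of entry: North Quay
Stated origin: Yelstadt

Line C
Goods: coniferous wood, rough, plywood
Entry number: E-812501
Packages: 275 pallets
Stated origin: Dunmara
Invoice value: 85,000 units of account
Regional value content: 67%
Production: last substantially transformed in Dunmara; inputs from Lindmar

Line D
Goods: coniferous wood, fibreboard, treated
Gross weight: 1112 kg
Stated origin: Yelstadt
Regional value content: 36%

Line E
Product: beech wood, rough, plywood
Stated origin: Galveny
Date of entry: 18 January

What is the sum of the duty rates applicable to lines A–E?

Line A: coniferous → 10.02; fibreboard → 10.02.01; planed → 10.02.01.01. Scheduled 32%. Dunmara agreement on 10.02: RVC ≥ 50% → 24% available; Dunmara agreement on 10.01.04.02: 10.02.01.01 not covered; preferential 24%; anti-dumping (Dunmara, 10.02): +26%; total 24% + 26% = 50%. → 50%.
Line B: beech → 10.01; veneer sheets → 10.01.01; rough → 10.01.01.03. Scheduled 33%. Yelstadt agreement on 10.02.02.03: 10.01.01.03 not covered. → 33%.
Line C: coniferous → 10.02; plywood → 10.02.02; rough → 10.02.02.03. Scheduled 5%. quota on 10.02.02.03 open → in-quota 2%; Dunmara agreement on 10.02: RVC ≥ 50% → 24% available; Dunmara agreement on 10.01.04.02: 10.02.02.03 not covered; preference 24% not lower than 2% → no reduction; anti-dumping (Dunmara, 10.02): +26%; total 2% + 26% = 28%. → 28%.
Line D: coniferous → 10.02; fibreboard → 10.02.01; treated → 10.02.01.02. Scheduled 15%. Yelstadt agreement on 10.02.02.03: 10.02.01.02 not covered. → 15%.
Line E: beech → 10.01; plywood → 10.01.02; rough → 10.01.02.03. Scheduled 8%. anti-dumping (Galveny, 10.01.02.03): +24%; total 8% + 24% = 32%. → 32%.
Sum: 50% + 33% + 28% + 15% + 32% = 158%.

158%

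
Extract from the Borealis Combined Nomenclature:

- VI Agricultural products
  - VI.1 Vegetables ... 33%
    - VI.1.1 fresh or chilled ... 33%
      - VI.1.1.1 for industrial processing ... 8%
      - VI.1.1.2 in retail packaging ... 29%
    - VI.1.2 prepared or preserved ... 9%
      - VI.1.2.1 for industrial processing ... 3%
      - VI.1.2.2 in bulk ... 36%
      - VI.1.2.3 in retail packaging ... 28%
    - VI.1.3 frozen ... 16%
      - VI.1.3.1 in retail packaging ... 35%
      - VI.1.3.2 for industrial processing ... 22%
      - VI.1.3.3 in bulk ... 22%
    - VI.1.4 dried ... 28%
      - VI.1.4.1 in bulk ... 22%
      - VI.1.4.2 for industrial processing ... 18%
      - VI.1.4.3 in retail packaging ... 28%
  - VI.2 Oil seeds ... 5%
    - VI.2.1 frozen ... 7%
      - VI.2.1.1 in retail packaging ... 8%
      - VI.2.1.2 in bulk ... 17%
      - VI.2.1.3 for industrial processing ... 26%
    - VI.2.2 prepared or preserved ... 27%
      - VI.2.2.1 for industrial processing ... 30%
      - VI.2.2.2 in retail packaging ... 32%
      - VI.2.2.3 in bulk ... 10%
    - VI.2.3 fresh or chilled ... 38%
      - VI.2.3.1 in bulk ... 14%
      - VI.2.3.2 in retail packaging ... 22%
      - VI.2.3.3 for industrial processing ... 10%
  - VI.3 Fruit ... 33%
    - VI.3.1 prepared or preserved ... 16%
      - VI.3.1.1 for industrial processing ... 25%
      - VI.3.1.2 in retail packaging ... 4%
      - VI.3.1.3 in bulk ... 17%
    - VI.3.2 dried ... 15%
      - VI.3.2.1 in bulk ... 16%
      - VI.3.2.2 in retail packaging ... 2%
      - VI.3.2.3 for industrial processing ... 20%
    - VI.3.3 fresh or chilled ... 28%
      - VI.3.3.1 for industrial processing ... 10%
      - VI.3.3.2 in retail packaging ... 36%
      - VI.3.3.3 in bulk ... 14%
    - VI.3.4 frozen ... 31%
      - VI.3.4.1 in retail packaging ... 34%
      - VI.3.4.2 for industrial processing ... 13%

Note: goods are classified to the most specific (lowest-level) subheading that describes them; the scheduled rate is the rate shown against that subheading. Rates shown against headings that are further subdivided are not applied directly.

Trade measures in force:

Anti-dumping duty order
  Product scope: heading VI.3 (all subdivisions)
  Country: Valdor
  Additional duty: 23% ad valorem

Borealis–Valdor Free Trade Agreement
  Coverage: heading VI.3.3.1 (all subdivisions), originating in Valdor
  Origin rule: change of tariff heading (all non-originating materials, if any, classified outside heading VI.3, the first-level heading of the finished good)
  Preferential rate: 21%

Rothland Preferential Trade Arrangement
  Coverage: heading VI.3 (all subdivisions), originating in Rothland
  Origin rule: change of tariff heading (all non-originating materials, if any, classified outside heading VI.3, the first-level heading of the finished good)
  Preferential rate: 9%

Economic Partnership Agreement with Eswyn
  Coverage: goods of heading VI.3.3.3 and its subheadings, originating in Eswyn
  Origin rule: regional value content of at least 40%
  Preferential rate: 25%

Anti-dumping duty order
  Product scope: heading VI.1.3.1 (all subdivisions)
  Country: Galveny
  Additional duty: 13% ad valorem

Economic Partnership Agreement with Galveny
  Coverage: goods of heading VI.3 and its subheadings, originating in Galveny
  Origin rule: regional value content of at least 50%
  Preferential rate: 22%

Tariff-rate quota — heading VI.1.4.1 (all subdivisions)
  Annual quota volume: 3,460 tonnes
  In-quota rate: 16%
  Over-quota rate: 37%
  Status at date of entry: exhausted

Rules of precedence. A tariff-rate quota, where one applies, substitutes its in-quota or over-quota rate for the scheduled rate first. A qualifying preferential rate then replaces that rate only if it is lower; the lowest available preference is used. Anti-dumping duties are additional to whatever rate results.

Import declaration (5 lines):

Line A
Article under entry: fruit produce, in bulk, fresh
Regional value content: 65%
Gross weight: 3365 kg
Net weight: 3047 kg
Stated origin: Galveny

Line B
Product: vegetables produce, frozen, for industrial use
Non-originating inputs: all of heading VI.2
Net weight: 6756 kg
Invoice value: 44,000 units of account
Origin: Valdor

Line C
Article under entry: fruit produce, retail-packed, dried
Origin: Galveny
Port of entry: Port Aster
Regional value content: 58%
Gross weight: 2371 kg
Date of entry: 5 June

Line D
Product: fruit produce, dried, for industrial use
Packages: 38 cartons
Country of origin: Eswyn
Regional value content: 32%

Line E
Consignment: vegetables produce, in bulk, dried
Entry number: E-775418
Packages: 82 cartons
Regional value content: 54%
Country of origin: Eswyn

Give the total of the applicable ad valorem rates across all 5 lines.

95%

Line A: fruit → VI.3; fresh → VI.3.3; in bulk → VI.3.3.3. Scheduled 14%. Galveny agreement on VI.3: RVC ≥ 50% → 22% available; preference 22% not lower than 14% → no reduction. → 14%.
Line B: vegetables → VI.1; frozen → VI.1.3; for industrial use → VI.1.3.2. Scheduled 22%. Valdor agreement on VI.3.3.1: VI.1.3.2 not covered. → 22%.
Line C: fruit → VI.3; dried → VI.3.2; retail-packed → VI.3.2.2. Scheduled 2%. Galveny agreement on VI.3: RVC ≥ 50% → 22% available; preference 22% not lower than 2% → no reduction. → 2%.
Line D: fruit → VI.3; dried → VI.3.2; for industrial use → VI.3.2.3. Scheduled 20%. Eswyn agreement on VI.3.3.3: VI.3.2.3 not covered. → 20%.
Line E: vegetables → VI.1; dried → VI.1.4; in bulk → VI.1.4.1. Scheduled 22%. quota on VI.1.4.1 exhausted → over-quota 37%; Eswyn agreement on VI.3.3.3: VI.1.4.1 not covered. → 37%.
Sum: 14% + 22% + 2% + 20% + 37% = 95%.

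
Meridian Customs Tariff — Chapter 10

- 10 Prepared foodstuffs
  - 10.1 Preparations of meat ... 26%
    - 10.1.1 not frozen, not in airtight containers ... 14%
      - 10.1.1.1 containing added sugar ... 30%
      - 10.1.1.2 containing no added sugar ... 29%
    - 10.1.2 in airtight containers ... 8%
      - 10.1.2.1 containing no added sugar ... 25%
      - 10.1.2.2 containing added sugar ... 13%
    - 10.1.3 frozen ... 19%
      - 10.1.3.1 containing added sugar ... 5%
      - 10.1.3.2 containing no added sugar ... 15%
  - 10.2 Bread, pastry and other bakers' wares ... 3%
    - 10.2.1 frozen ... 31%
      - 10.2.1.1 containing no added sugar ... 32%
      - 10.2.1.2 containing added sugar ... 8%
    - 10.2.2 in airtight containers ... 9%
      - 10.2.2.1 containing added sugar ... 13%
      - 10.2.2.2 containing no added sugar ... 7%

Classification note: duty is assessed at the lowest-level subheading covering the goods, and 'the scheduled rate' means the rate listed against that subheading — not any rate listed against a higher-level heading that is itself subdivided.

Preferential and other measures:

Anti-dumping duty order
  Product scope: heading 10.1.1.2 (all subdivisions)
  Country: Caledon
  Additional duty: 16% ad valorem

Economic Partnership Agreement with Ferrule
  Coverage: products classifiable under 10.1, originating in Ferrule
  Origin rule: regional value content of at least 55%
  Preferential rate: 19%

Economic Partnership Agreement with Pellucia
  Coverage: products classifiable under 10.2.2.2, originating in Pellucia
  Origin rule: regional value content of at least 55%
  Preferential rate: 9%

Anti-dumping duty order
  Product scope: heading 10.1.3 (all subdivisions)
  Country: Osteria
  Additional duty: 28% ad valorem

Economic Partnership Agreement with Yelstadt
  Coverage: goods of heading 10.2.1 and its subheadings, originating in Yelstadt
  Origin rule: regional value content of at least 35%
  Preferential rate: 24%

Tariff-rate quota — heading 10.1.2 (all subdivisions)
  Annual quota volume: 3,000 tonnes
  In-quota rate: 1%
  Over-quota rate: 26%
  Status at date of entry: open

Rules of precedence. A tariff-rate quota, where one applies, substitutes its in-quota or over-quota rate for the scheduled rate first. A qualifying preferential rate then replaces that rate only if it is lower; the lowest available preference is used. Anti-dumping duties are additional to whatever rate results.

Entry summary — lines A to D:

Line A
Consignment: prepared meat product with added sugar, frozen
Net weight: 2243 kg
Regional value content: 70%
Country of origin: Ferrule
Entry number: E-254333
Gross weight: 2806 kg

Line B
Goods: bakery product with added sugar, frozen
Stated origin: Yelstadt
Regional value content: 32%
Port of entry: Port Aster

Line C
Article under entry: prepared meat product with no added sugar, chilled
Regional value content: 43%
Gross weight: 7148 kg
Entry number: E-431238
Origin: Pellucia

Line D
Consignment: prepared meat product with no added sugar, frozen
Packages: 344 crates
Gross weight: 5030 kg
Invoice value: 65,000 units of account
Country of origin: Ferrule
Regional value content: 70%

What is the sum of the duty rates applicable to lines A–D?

Line A: prepared meat product → 10.1; frozen → 10.1.3; with added sugar → 10.1.3.1. Scheduled 5%. Ferrule agreement on 10.1: RVC ≥ 55% → 19% available; preference 19% not lower than 5% → no reduction. → 5%.
Line B: bakery product → 10.2; frozen → 10.2.1; with added sugar → 10.2.1.2. Scheduled 8%. Yelstadt agreement on 10.2.1: RVC < 35%. → 8%.
Line C: prepared meat product → 10.1; chilled → 10.1.1; with no added sugar → 10.1.1.2. Scheduled 29%. Pellucia agreement on 10.2.2.2: 10.1.1.2 not covered. → 29%.
Line D: prepared meat product → 10.1; frozen → 10.1.3; with no added sugar → 10.1.3.2. Scheduled 15%. Ferrule agreement on 10.1: RVC ≥ 55% → 19% available; preference 19% not lower than 15% → no reduction. → 15%.
Sum: 5% + 8% + 29% + 15% = 57%.

57%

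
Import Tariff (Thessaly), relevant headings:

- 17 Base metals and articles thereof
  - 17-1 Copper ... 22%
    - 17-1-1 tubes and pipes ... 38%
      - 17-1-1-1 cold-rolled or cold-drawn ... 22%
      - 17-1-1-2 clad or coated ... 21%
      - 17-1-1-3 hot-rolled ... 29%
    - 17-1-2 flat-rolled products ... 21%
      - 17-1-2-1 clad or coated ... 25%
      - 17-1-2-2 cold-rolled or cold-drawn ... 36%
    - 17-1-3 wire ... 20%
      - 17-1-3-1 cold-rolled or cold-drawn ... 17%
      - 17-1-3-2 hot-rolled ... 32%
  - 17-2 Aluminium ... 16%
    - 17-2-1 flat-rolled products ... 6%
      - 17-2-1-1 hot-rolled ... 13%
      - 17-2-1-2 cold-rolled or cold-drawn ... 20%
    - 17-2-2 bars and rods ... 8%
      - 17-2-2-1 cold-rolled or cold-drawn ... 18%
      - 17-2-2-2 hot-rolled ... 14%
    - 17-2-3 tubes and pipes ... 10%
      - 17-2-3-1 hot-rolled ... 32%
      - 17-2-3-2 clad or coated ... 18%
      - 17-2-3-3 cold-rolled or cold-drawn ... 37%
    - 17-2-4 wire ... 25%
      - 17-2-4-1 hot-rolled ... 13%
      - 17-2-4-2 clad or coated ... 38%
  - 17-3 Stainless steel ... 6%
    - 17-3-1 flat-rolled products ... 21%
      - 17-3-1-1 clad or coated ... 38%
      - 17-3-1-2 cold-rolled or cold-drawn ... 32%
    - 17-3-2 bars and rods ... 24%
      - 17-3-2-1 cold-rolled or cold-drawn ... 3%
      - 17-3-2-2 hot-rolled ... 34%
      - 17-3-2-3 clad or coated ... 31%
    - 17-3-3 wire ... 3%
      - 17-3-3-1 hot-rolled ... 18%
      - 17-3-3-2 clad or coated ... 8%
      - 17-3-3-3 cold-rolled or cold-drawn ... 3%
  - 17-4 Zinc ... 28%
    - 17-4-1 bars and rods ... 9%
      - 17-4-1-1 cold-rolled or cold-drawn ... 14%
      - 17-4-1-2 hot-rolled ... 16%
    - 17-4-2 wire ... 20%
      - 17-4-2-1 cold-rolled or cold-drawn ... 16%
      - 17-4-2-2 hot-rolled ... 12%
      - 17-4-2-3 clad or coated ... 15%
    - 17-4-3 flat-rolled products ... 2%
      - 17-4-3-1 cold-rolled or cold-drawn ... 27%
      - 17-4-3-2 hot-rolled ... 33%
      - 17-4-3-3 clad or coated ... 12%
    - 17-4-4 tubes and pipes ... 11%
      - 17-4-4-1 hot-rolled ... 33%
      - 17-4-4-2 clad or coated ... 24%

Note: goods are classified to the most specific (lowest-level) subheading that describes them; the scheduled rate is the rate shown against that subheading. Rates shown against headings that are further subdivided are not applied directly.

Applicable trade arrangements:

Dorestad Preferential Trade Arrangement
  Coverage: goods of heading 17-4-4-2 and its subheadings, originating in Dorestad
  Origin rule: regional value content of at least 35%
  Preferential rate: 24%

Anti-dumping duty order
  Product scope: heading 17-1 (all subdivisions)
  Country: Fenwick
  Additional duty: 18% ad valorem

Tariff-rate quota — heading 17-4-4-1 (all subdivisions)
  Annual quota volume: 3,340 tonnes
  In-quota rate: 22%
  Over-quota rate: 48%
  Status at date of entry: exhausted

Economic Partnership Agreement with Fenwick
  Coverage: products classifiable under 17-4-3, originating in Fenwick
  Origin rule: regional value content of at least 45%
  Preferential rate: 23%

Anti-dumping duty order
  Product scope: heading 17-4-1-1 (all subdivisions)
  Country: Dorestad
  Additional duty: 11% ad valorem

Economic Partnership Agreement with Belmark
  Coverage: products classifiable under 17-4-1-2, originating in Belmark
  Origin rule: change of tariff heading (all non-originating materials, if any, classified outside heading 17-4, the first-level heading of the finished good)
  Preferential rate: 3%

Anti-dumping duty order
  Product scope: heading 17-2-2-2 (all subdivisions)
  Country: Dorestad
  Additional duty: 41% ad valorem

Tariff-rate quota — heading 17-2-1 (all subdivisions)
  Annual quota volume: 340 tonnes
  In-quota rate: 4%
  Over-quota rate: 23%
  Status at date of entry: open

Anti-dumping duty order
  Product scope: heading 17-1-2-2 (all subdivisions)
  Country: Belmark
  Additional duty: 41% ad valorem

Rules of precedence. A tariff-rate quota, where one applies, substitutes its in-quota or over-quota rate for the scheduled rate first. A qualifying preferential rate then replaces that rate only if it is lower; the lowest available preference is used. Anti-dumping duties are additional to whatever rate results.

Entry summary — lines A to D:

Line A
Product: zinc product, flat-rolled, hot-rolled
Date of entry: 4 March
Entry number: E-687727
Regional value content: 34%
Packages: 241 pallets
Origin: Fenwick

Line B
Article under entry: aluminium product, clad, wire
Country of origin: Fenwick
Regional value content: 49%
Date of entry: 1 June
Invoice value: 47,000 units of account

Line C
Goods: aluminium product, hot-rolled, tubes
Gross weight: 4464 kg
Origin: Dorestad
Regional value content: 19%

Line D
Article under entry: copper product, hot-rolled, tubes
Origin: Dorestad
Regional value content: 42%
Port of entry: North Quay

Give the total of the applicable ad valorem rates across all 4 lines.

132%

Line A: zinc → 17-4; flat-rolled → 17-4-3; hot-rolled → 17-4-3-2. Scheduled 33%. Fenwick agreement on 17-4-3: RVC < 45%. → 33%.
Line B: aluminium → 17-2; wire → 17-2-4; clad → 17-2-4-2. Scheduled 38%. Fenwick agreement on 17-4-3: 17-2-4-2 not covered. → 38%.
Line C: aluminium → 17-2; tubes → 17-2-3; hot-rolled → 17-2-3-1. Scheduled 32%. Dorestad agreement on 17-4-4-2: 17-2-3-1 not covered. → 32%.
Line D: copper → 17-1; tubes → 17-1-1; hot-rolled → 17-1-1-3. Scheduled 29%. Dorestad agreement on 17-4-4-2: 17-1-1-3 not covered. → 29%.
Sum: 33% + 38% + 32% + 29% = 132%.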